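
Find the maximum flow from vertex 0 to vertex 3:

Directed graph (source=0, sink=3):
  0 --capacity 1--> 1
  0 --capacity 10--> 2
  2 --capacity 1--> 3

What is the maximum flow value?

Computing max flow:
  Flow on (0->2): 1/10
  Flow on (2->3): 1/1
Maximum flow = 1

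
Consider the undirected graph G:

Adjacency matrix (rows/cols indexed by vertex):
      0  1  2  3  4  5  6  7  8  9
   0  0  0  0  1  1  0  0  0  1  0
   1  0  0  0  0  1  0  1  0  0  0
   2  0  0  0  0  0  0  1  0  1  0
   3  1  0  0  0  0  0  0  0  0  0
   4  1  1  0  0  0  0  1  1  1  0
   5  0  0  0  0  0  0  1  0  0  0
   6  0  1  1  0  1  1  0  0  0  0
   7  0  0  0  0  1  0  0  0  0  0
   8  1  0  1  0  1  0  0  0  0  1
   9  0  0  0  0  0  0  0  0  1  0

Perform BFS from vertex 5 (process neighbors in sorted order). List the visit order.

BFS from vertex 5 (neighbors processed in ascending order):
Visit order: 5, 6, 1, 2, 4, 8, 0, 7, 9, 3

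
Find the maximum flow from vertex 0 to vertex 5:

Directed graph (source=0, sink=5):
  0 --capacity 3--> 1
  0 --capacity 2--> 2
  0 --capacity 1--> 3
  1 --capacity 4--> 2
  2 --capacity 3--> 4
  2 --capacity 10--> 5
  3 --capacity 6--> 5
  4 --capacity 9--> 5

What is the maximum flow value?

Computing max flow:
  Flow on (0->1): 3/3
  Flow on (0->2): 2/2
  Flow on (0->3): 1/1
  Flow on (1->2): 3/4
  Flow on (2->5): 5/10
  Flow on (3->5): 1/6
Maximum flow = 6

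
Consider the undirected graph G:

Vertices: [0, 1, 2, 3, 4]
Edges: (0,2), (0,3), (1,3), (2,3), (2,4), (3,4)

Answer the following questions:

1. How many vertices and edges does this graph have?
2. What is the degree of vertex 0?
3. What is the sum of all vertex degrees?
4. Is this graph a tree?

Count: 5 vertices, 6 edges.
Vertex 0 has neighbors [2, 3], degree = 2.
Handshaking lemma: 2 * 6 = 12.
A tree on 5 vertices has 4 edges. This graph has 6 edges (2 extra). Not a tree.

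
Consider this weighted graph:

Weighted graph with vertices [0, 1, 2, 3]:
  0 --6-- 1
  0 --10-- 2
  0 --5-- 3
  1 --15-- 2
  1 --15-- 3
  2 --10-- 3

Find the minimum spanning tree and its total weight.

Applying Kruskal's algorithm (sort edges by weight, add if no cycle):
  Add (0,3) w=5
  Add (0,1) w=6
  Add (0,2) w=10
  Skip (2,3) w=10 (creates cycle)
  Skip (1,2) w=15 (creates cycle)
  Skip (1,3) w=15 (creates cycle)
MST weight = 21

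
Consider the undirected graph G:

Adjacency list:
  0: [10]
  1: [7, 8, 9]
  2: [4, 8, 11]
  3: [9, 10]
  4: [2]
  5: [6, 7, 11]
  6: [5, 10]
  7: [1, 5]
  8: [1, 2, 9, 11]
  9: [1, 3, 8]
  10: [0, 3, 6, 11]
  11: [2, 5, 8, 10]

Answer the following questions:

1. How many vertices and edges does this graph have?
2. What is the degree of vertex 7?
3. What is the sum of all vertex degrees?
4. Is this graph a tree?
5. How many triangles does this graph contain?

Count: 12 vertices, 16 edges.
Vertex 7 has neighbors [1, 5], degree = 2.
Handshaking lemma: 2 * 16 = 32.
A tree on 12 vertices has 11 edges. This graph has 16 edges (5 extra). Not a tree.
Number of triangles = 2.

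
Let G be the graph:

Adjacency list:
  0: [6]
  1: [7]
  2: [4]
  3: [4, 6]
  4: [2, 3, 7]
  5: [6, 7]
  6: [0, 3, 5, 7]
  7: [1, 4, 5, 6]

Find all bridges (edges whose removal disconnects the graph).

A bridge is an edge whose removal increases the number of connected components.
Bridges found: (0,6), (1,7), (2,4)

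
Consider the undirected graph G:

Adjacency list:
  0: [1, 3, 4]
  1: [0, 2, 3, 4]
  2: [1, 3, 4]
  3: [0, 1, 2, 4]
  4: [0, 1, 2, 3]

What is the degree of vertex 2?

Vertex 2 has neighbors [1, 3, 4], so deg(2) = 3.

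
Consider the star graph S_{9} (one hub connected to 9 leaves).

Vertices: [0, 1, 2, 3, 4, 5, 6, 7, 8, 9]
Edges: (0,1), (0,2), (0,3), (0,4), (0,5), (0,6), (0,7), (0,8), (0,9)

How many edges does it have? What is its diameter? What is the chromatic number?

Star graph S_{9}: the hub connects to all 9 leaves.
Edges = 9.
Diameter = 2 (any leaf to hub is 1, leaf to leaf through hub is 2).
Star graphs are bipartite (hub vs leaves), so chromatic number = 2.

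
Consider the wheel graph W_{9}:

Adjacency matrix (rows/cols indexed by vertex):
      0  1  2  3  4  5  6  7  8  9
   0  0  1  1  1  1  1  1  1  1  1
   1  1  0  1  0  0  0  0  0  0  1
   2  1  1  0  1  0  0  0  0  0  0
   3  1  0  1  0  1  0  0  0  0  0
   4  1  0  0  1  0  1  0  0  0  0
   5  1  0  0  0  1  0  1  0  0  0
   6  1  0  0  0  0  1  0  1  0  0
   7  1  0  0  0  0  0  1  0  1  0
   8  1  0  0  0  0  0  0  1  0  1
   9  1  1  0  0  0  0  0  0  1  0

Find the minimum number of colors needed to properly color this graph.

W_{9} = C_{9} plus a hub adjacent to every cycle vertex.
The outer cycle needs 3 colors (odd cycle); the hub is adjacent to all of them so needs a fresh color.
Chromatic number = 3 + 1 = 4.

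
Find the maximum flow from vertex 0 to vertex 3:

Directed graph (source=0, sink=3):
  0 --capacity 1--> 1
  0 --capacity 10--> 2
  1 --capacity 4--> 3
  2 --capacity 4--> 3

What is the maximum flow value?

Computing max flow:
  Flow on (0->1): 1/1
  Flow on (0->2): 4/10
  Flow on (1->3): 1/4
  Flow on (2->3): 4/4
Maximum flow = 5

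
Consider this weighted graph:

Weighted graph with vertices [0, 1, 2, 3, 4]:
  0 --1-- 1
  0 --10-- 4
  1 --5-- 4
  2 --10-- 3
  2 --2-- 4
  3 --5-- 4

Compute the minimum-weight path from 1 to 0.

Using Dijkstra's algorithm from vertex 1:
Shortest path: 1 -> 0
Total weight: 1 = 1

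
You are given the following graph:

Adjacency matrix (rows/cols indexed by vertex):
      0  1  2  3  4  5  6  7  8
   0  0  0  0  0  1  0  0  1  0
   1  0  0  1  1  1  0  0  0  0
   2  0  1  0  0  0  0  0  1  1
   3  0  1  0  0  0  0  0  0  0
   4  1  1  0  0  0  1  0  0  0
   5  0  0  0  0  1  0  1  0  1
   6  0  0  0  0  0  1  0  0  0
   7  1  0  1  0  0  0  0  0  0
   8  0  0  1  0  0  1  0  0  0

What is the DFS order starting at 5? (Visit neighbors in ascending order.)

DFS from vertex 5 (neighbors processed in ascending order):
Visit order: 5, 4, 0, 7, 2, 1, 3, 8, 6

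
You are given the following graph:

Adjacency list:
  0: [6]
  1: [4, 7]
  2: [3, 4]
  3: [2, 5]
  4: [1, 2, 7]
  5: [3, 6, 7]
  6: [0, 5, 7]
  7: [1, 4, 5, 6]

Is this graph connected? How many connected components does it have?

Checking connectivity: the graph has 1 connected component(s).
All vertices are reachable from each other. The graph IS connected.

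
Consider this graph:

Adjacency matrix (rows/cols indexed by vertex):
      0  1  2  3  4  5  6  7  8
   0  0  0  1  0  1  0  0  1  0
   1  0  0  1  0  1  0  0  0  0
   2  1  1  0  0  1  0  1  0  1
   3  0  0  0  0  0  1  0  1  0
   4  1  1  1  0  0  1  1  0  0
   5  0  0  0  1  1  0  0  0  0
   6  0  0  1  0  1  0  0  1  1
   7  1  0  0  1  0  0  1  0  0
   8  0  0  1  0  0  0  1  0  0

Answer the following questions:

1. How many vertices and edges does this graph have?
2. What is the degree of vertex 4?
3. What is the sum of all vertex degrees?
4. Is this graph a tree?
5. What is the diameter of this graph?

Count: 9 vertices, 14 edges.
Vertex 4 has neighbors [0, 1, 2, 5, 6], degree = 5.
Handshaking lemma: 2 * 14 = 28.
A tree on 9 vertices has 8 edges. This graph has 14 edges (6 extra). Not a tree.
Diameter (longest shortest path) = 3.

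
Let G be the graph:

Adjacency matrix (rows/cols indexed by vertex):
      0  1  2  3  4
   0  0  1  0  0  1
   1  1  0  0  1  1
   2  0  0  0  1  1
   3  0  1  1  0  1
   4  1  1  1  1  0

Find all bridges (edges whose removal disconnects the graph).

No bridges found. The graph is 2-edge-connected (no single edge removal disconnects it).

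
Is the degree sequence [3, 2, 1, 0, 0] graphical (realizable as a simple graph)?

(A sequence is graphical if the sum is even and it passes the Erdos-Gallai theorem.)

Sum of degrees = 6. Sum is even but fails Erdos-Gallai. The sequence is NOT graphical.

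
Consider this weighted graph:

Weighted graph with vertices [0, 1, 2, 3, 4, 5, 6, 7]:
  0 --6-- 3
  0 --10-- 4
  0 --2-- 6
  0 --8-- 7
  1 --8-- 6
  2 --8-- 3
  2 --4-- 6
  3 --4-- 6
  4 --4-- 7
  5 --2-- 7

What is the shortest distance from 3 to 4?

Using Dijkstra's algorithm from vertex 3:
Shortest path: 3 -> 0 -> 4
Total weight: 6 + 10 = 16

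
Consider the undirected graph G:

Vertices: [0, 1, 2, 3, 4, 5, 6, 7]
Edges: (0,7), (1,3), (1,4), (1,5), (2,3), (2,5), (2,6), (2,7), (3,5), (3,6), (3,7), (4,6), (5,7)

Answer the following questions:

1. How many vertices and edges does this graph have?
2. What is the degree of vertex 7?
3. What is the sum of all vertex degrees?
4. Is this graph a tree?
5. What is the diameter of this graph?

Count: 8 vertices, 13 edges.
Vertex 7 has neighbors [0, 2, 3, 5], degree = 4.
Handshaking lemma: 2 * 13 = 26.
A tree on 8 vertices has 7 edges. This graph has 13 edges (6 extra). Not a tree.
Diameter (longest shortest path) = 4.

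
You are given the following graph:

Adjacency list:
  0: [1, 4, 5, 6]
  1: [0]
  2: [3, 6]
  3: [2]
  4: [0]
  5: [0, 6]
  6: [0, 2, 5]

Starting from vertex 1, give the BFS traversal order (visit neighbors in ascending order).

BFS from vertex 1 (neighbors processed in ascending order):
Visit order: 1, 0, 4, 5, 6, 2, 3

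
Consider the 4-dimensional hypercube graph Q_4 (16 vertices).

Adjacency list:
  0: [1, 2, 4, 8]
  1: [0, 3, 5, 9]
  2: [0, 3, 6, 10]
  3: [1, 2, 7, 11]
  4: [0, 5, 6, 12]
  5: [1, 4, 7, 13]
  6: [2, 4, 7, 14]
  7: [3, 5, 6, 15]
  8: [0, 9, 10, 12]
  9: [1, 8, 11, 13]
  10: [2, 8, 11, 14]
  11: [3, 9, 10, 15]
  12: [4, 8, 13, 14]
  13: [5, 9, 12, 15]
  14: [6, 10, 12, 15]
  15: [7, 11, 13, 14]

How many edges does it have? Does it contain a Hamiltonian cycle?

Q_4 has 16 * 4 / 2 = 32 edges.
Q_4 (d >= 2) always has a Hamiltonian cycle: a 4-bit cyclic Gray code visits every vertex exactly once and returns to the start.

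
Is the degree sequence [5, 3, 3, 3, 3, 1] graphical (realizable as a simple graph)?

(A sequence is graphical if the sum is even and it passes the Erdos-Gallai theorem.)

Sum of degrees = 18. Sum is even and passes Erdos-Gallai. The sequence IS graphical.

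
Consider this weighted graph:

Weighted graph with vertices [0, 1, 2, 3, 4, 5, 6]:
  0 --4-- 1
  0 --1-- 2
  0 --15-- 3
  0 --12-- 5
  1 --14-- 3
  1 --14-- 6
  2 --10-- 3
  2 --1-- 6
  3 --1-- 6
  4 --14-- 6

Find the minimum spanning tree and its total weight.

Applying Kruskal's algorithm (sort edges by weight, add if no cycle):
  Add (0,2) w=1
  Add (2,6) w=1
  Add (3,6) w=1
  Add (0,1) w=4
  Skip (2,3) w=10 (creates cycle)
  Add (0,5) w=12
  Skip (1,6) w=14 (creates cycle)
  Skip (1,3) w=14 (creates cycle)
  Add (4,6) w=14
  Skip (0,3) w=15 (creates cycle)
MST weight = 33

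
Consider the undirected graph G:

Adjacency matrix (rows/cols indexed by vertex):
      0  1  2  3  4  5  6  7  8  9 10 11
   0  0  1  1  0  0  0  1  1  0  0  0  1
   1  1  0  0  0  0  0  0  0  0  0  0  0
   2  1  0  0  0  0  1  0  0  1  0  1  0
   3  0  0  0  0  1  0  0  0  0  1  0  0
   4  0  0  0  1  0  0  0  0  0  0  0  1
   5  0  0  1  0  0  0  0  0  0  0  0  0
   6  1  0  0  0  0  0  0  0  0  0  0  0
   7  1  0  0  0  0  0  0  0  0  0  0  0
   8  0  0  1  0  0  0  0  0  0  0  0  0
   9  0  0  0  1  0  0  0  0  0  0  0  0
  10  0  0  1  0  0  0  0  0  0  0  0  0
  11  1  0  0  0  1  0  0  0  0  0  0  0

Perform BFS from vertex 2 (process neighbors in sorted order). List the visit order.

BFS from vertex 2 (neighbors processed in ascending order):
Visit order: 2, 0, 5, 8, 10, 1, 6, 7, 11, 4, 3, 9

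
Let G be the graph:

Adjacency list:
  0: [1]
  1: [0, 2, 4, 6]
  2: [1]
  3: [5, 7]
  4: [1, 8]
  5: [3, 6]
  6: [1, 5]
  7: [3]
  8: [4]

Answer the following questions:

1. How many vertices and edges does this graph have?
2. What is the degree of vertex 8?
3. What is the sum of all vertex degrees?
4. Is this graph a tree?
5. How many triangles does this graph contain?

Count: 9 vertices, 8 edges.
Vertex 8 has neighbors [4], degree = 1.
Handshaking lemma: 2 * 8 = 16.
A graph is a tree iff it is connected and has exactly n-1 edges. This graph is connected (all 9 vertices in one component) and has 9-1 = 8 edges. It is a tree.
Number of triangles = 0.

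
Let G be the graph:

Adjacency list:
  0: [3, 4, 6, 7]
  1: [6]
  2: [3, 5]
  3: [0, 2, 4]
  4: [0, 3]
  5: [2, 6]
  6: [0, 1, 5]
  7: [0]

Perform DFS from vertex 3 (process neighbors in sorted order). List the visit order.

DFS from vertex 3 (neighbors processed in ascending order):
Visit order: 3, 0, 4, 6, 1, 5, 2, 7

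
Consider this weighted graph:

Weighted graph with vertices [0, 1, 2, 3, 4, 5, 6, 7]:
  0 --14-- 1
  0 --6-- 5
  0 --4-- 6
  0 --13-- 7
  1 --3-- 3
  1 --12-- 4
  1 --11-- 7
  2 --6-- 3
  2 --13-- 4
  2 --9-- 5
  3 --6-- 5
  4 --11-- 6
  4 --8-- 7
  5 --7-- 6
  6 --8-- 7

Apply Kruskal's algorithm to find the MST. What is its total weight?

Applying Kruskal's algorithm (sort edges by weight, add if no cycle):
  Add (1,3) w=3
  Add (0,6) w=4
  Add (0,5) w=6
  Add (2,3) w=6
  Add (3,5) w=6
  Skip (5,6) w=7 (creates cycle)
  Add (4,7) w=8
  Add (6,7) w=8
  Skip (2,5) w=9 (creates cycle)
  Skip (1,7) w=11 (creates cycle)
  Skip (4,6) w=11 (creates cycle)
  Skip (1,4) w=12 (creates cycle)
  Skip (0,7) w=13 (creates cycle)
  Skip (2,4) w=13 (creates cycle)
  Skip (0,1) w=14 (creates cycle)
MST weight = 41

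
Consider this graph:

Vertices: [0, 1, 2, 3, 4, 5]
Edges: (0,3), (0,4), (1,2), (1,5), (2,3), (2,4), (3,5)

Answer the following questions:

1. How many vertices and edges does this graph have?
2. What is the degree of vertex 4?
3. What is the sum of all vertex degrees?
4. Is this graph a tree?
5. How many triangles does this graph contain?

Count: 6 vertices, 7 edges.
Vertex 4 has neighbors [0, 2], degree = 2.
Handshaking lemma: 2 * 7 = 14.
A tree on 6 vertices has 5 edges. This graph has 7 edges (2 extra). Not a tree.
Number of triangles = 0.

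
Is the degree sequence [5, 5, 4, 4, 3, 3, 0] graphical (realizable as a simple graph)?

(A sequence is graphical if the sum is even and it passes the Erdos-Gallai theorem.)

Sum of degrees = 24. Sum is even and passes Erdos-Gallai. The sequence IS graphical.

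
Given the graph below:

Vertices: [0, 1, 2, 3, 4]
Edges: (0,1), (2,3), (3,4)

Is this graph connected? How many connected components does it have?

Checking connectivity: the graph has 2 connected component(s).
Components: [[0, 1], [2, 3, 4]]. The graph is NOT connected.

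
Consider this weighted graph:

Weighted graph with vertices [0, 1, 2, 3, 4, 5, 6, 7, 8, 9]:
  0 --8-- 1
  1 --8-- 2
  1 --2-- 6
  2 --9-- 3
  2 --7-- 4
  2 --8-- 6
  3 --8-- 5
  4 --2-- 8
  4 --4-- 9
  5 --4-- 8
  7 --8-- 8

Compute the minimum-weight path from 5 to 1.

Using Dijkstra's algorithm from vertex 5:
Shortest path: 5 -> 8 -> 4 -> 2 -> 1
Total weight: 4 + 2 + 7 + 8 = 21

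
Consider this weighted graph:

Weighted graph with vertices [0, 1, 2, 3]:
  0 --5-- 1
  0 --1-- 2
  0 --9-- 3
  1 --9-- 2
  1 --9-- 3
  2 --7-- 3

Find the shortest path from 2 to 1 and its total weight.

Using Dijkstra's algorithm from vertex 2:
Shortest path: 2 -> 0 -> 1
Total weight: 1 + 5 = 6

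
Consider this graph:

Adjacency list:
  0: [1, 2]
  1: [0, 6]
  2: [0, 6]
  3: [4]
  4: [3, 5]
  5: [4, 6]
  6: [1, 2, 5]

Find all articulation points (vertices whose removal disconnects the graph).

An articulation point is a vertex whose removal disconnects the graph.
Articulation points: [4, 5, 6]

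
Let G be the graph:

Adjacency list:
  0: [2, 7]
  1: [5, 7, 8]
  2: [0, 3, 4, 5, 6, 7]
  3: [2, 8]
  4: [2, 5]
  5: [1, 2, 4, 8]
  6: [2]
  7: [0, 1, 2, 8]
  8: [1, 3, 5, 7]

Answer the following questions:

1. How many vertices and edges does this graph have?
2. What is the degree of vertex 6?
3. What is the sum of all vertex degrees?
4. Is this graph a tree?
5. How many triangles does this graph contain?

Count: 9 vertices, 14 edges.
Vertex 6 has neighbors [2], degree = 1.
Handshaking lemma: 2 * 14 = 28.
A tree on 9 vertices has 8 edges. This graph has 14 edges (6 extra). Not a tree.
Number of triangles = 4.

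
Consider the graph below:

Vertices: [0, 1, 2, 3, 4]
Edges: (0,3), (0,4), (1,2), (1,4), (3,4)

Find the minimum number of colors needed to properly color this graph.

The graph has a maximum clique of size 3 (lower bound on chromatic number).
A valid 3-coloring: {0: 1, 1: 1, 2: 0, 3: 2, 4: 0}.
Chromatic number = 3.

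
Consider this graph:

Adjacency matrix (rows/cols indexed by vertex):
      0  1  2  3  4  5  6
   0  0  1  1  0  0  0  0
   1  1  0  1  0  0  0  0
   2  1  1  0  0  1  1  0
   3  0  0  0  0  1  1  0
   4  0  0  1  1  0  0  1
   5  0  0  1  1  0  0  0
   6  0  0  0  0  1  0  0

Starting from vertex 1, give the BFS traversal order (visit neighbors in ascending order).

BFS from vertex 1 (neighbors processed in ascending order):
Visit order: 1, 0, 2, 4, 5, 3, 6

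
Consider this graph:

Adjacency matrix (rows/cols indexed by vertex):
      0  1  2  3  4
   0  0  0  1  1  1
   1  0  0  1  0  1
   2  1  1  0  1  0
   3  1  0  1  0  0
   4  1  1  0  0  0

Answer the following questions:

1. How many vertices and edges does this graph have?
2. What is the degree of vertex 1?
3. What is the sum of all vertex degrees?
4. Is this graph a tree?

Count: 5 vertices, 6 edges.
Vertex 1 has neighbors [2, 4], degree = 2.
Handshaking lemma: 2 * 6 = 12.
A tree on 5 vertices has 4 edges. This graph has 6 edges (2 extra). Not a tree.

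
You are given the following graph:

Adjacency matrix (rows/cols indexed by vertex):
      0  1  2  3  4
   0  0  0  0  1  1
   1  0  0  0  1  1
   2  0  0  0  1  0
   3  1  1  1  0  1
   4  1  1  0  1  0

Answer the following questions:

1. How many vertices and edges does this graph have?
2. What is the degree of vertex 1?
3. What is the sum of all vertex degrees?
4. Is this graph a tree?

Count: 5 vertices, 6 edges.
Vertex 1 has neighbors [3, 4], degree = 2.
Handshaking lemma: 2 * 6 = 12.
A tree on 5 vertices has 4 edges. This graph has 6 edges (2 extra). Not a tree.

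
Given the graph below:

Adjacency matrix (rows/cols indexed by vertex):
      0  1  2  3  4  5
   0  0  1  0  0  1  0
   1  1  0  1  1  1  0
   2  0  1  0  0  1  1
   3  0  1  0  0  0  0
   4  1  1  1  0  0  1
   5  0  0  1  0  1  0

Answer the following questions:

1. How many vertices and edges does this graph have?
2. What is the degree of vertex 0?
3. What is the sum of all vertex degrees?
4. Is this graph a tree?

Count: 6 vertices, 8 edges.
Vertex 0 has neighbors [1, 4], degree = 2.
Handshaking lemma: 2 * 8 = 16.
A tree on 6 vertices has 5 edges. This graph has 8 edges (3 extra). Not a tree.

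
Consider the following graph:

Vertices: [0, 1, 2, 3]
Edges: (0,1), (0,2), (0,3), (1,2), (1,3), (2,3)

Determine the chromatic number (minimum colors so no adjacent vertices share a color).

The graph has a maximum clique of size 4 (lower bound on chromatic number).
A valid 4-coloring: {0: 0, 1: 1, 2: 2, 3: 3}.
Chromatic number = 4.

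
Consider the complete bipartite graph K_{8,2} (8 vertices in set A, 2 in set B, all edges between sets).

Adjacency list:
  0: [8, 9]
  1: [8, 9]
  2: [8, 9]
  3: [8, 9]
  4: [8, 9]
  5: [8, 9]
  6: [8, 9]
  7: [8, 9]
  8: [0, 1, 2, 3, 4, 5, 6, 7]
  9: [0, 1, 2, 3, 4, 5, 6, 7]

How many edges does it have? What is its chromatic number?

K_{8,2} has 8 * 2 = 16 edges.
Bipartite graphs have chromatic number 2 (color each partition differently).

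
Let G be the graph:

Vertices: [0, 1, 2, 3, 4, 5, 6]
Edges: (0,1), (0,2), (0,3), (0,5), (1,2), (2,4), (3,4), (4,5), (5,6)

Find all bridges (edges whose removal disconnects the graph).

A bridge is an edge whose removal increases the number of connected components.
Bridges found: (5,6)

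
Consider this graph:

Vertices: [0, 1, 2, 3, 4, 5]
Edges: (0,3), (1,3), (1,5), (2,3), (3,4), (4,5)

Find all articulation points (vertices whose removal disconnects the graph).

An articulation point is a vertex whose removal disconnects the graph.
Articulation points: [3]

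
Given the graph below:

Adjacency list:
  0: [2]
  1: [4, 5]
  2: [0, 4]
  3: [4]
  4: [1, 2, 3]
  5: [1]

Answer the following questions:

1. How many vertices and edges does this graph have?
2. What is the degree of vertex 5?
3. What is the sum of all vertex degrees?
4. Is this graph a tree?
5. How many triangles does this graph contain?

Count: 6 vertices, 5 edges.
Vertex 5 has neighbors [1], degree = 1.
Handshaking lemma: 2 * 5 = 10.
A graph is a tree iff it is connected and has exactly n-1 edges. This graph is connected (all 6 vertices in one component) and has 6-1 = 5 edges. It is a tree.
Number of triangles = 0.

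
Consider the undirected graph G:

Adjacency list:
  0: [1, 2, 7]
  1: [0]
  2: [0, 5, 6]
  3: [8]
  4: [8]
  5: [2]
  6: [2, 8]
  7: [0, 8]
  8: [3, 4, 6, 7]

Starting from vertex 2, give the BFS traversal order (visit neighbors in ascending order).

BFS from vertex 2 (neighbors processed in ascending order):
Visit order: 2, 0, 5, 6, 1, 7, 8, 3, 4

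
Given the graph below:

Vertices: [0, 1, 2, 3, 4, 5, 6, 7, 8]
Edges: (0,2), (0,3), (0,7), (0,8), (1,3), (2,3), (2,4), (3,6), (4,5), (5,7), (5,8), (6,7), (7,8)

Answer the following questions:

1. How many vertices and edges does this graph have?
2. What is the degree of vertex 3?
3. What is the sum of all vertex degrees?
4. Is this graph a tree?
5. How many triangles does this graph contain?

Count: 9 vertices, 13 edges.
Vertex 3 has neighbors [0, 1, 2, 6], degree = 4.
Handshaking lemma: 2 * 13 = 26.
A tree on 9 vertices has 8 edges. This graph has 13 edges (5 extra). Not a tree.
Number of triangles = 3.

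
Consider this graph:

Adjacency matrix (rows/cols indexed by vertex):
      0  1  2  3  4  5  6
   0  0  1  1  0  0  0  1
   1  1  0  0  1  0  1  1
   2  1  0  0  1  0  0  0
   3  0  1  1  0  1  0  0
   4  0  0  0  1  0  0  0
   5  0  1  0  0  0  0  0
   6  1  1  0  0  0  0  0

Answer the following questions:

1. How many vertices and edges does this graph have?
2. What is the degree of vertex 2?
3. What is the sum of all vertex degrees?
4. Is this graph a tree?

Count: 7 vertices, 8 edges.
Vertex 2 has neighbors [0, 3], degree = 2.
Handshaking lemma: 2 * 8 = 16.
A tree on 7 vertices has 6 edges. This graph has 8 edges (2 extra). Not a tree.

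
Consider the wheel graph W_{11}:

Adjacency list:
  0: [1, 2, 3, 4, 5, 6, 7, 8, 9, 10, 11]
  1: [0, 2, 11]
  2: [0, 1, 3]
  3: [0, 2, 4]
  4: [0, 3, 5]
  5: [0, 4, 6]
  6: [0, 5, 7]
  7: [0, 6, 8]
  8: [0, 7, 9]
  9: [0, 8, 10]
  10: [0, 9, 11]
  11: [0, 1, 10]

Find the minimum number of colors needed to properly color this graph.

W_{11} = C_{11} plus a hub adjacent to every cycle vertex.
The outer cycle needs 3 colors (odd cycle); the hub is adjacent to all of them so needs a fresh color.
Chromatic number = 3 + 1 = 4.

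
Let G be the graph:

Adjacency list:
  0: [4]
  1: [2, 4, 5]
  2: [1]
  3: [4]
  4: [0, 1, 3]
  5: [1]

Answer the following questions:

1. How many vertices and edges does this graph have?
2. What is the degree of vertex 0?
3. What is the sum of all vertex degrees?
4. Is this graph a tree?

Count: 6 vertices, 5 edges.
Vertex 0 has neighbors [4], degree = 1.
Handshaking lemma: 2 * 5 = 10.
A graph is a tree iff it is connected and has exactly n-1 edges. This graph is connected (all 6 vertices in one component) and has 6-1 = 5 edges. It is a tree.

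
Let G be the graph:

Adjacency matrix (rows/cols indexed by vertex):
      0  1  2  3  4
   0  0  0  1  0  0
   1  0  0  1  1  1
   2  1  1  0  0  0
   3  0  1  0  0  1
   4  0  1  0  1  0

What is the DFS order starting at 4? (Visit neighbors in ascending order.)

DFS from vertex 4 (neighbors processed in ascending order):
Visit order: 4, 1, 2, 0, 3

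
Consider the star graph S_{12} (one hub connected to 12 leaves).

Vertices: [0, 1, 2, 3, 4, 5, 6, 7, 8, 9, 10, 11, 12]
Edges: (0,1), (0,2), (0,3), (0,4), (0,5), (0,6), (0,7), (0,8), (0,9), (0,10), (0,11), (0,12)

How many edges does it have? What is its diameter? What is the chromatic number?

Star graph S_{12}: the hub connects to all 12 leaves.
Edges = 12.
Diameter = 2 (any leaf to hub is 1, leaf to leaf through hub is 2).
Star graphs are bipartite (hub vs leaves), so chromatic number = 2.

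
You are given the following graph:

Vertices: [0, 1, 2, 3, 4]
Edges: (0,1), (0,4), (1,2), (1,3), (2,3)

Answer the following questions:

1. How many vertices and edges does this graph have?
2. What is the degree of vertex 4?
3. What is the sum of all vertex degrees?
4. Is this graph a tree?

Count: 5 vertices, 5 edges.
Vertex 4 has neighbors [0], degree = 1.
Handshaking lemma: 2 * 5 = 10.
A tree on 5 vertices has 4 edges. This graph has 5 edges (1 extra). Not a tree.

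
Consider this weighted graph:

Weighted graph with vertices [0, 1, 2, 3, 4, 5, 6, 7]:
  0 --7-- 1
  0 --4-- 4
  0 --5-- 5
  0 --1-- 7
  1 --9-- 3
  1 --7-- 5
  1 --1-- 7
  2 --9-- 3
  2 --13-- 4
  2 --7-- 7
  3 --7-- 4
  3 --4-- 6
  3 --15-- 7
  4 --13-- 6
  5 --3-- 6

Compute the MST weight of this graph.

Applying Kruskal's algorithm (sort edges by weight, add if no cycle):
  Add (0,7) w=1
  Add (1,7) w=1
  Add (5,6) w=3
  Add (0,4) w=4
  Add (3,6) w=4
  Add (0,5) w=5
  Skip (0,1) w=7 (creates cycle)
  Skip (1,5) w=7 (creates cycle)
  Add (2,7) w=7
  Skip (3,4) w=7 (creates cycle)
  Skip (1,3) w=9 (creates cycle)
  Skip (2,3) w=9 (creates cycle)
  Skip (2,4) w=13 (creates cycle)
  Skip (4,6) w=13 (creates cycle)
  Skip (3,7) w=15 (creates cycle)
MST weight = 25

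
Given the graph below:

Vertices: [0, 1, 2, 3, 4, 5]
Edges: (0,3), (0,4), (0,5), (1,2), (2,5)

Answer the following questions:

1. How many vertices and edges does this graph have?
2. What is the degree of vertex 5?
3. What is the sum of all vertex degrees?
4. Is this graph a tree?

Count: 6 vertices, 5 edges.
Vertex 5 has neighbors [0, 2], degree = 2.
Handshaking lemma: 2 * 5 = 10.
A graph is a tree iff it is connected and has exactly n-1 edges. This graph is connected (all 6 vertices in one component) and has 6-1 = 5 edges. It is a tree.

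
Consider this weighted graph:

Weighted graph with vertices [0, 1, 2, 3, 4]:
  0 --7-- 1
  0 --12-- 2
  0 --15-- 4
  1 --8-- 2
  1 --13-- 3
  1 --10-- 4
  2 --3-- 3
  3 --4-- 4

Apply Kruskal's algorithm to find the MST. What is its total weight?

Applying Kruskal's algorithm (sort edges by weight, add if no cycle):
  Add (2,3) w=3
  Add (3,4) w=4
  Add (0,1) w=7
  Add (1,2) w=8
  Skip (1,4) w=10 (creates cycle)
  Skip (0,2) w=12 (creates cycle)
  Skip (1,3) w=13 (creates cycle)
  Skip (0,4) w=15 (creates cycle)
MST weight = 22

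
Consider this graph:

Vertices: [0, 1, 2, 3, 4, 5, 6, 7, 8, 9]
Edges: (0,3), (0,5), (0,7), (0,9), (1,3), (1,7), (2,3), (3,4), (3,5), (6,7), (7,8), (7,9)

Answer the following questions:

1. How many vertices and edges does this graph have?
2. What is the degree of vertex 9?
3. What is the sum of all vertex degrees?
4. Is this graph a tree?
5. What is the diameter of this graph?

Count: 10 vertices, 12 edges.
Vertex 9 has neighbors [0, 7], degree = 2.
Handshaking lemma: 2 * 12 = 24.
A tree on 10 vertices has 9 edges. This graph has 12 edges (3 extra). Not a tree.
Diameter (longest shortest path) = 4.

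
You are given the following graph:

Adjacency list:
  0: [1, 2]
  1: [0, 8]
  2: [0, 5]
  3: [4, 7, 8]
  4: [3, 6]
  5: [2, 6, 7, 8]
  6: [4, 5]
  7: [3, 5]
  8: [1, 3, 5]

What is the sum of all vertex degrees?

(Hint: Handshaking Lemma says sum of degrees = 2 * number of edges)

Count edges: 11 edges.
By Handshaking Lemma: sum of degrees = 2 * 11 = 22.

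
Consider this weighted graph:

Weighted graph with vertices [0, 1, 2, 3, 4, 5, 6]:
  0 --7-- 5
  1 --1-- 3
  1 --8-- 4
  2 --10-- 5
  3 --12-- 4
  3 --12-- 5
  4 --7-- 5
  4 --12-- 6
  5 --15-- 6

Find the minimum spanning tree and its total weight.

Applying Kruskal's algorithm (sort edges by weight, add if no cycle):
  Add (1,3) w=1
  Add (0,5) w=7
  Add (4,5) w=7
  Add (1,4) w=8
  Add (2,5) w=10
  Skip (3,4) w=12 (creates cycle)
  Skip (3,5) w=12 (creates cycle)
  Add (4,6) w=12
  Skip (5,6) w=15 (creates cycle)
MST weight = 45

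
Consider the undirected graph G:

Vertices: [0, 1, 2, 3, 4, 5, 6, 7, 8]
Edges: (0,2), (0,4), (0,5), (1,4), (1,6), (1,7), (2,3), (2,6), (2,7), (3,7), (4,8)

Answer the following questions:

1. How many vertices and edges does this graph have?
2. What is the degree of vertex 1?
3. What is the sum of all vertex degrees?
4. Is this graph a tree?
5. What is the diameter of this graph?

Count: 9 vertices, 11 edges.
Vertex 1 has neighbors [4, 6, 7], degree = 3.
Handshaking lemma: 2 * 11 = 22.
A tree on 9 vertices has 8 edges. This graph has 11 edges (3 extra). Not a tree.
Diameter (longest shortest path) = 4.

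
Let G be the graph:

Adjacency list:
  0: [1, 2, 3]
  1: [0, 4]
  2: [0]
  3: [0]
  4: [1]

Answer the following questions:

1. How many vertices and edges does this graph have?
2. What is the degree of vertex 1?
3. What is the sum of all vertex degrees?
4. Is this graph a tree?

Count: 5 vertices, 4 edges.
Vertex 1 has neighbors [0, 4], degree = 2.
Handshaking lemma: 2 * 4 = 8.
A graph is a tree iff it is connected and has exactly n-1 edges. This graph is connected (all 5 vertices in one component) and has 5-1 = 4 edges. It is a tree.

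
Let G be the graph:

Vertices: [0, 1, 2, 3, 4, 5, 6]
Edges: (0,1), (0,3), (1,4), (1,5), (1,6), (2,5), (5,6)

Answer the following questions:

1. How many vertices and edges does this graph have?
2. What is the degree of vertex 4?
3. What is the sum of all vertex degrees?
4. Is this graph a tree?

Count: 7 vertices, 7 edges.
Vertex 4 has neighbors [1], degree = 1.
Handshaking lemma: 2 * 7 = 14.
A tree on 7 vertices has 6 edges. This graph has 7 edges (1 extra). Not a tree.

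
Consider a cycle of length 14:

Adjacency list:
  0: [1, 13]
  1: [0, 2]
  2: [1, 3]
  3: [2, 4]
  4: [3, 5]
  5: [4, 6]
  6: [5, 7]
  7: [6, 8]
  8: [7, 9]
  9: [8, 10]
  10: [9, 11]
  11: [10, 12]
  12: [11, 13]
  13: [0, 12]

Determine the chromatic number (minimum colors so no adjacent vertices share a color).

This is an even cycle (C_14). Even cycles are bipartite.
Chromatic number = 2.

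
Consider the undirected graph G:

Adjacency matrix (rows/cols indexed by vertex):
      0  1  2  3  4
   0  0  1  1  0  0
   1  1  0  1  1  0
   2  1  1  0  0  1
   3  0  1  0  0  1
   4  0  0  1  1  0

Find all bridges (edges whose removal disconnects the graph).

No bridges found. The graph is 2-edge-connected (no single edge removal disconnects it).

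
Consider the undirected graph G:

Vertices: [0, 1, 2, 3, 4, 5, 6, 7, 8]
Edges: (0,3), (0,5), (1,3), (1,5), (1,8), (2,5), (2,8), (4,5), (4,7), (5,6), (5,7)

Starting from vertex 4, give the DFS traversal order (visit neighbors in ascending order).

DFS from vertex 4 (neighbors processed in ascending order):
Visit order: 4, 5, 0, 3, 1, 8, 2, 6, 7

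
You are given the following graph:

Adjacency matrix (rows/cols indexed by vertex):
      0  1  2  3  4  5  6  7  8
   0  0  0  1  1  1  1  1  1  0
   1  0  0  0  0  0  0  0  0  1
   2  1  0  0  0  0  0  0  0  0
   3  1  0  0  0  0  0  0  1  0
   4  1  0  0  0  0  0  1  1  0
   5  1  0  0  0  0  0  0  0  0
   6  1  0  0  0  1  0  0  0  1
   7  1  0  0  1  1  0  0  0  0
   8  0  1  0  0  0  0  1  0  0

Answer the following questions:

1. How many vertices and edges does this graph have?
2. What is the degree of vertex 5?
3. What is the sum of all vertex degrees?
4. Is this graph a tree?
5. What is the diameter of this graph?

Count: 9 vertices, 11 edges.
Vertex 5 has neighbors [0], degree = 1.
Handshaking lemma: 2 * 11 = 22.
A tree on 9 vertices has 8 edges. This graph has 11 edges (3 extra). Not a tree.
Diameter (longest shortest path) = 4.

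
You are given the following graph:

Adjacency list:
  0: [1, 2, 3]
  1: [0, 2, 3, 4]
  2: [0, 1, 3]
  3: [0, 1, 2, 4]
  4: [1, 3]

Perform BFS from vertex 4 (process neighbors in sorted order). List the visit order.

BFS from vertex 4 (neighbors processed in ascending order):
Visit order: 4, 1, 3, 0, 2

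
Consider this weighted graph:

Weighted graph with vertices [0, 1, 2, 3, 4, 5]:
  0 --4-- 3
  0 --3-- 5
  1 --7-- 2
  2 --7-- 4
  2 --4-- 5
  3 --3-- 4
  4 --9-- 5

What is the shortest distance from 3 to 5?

Using Dijkstra's algorithm from vertex 3:
Shortest path: 3 -> 0 -> 5
Total weight: 4 + 3 = 7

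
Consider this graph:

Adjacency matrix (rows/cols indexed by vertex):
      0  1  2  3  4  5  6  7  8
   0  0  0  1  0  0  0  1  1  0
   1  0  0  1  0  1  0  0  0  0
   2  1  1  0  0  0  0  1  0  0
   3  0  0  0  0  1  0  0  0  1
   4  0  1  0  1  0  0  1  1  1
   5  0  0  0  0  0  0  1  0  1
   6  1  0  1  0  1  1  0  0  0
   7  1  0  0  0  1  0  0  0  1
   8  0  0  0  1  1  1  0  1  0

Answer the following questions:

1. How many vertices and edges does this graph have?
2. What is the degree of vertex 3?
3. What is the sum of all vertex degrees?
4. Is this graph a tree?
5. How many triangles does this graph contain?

Count: 9 vertices, 14 edges.
Vertex 3 has neighbors [4, 8], degree = 2.
Handshaking lemma: 2 * 14 = 28.
A tree on 9 vertices has 8 edges. This graph has 14 edges (6 extra). Not a tree.
Number of triangles = 3.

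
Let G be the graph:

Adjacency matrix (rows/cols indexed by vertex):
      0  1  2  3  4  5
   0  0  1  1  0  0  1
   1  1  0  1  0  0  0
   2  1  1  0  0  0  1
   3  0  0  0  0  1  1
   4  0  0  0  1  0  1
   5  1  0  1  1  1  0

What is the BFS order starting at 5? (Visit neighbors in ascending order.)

BFS from vertex 5 (neighbors processed in ascending order):
Visit order: 5, 0, 2, 3, 4, 1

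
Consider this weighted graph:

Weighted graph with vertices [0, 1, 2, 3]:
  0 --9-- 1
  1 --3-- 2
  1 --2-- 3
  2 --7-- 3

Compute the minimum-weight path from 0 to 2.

Using Dijkstra's algorithm from vertex 0:
Shortest path: 0 -> 1 -> 2
Total weight: 9 + 3 = 12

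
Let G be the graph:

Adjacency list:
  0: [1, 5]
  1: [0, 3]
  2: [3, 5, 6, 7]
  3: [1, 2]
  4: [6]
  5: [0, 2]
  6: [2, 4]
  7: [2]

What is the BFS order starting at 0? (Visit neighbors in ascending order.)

BFS from vertex 0 (neighbors processed in ascending order):
Visit order: 0, 1, 5, 3, 2, 6, 7, 4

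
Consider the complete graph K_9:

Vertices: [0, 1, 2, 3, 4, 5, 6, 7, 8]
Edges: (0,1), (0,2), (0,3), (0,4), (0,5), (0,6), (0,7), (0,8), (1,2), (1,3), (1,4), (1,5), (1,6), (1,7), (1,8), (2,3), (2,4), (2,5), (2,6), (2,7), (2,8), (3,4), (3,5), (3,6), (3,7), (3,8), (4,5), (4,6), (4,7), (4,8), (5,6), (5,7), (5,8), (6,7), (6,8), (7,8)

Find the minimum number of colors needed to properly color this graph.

In K_9, every vertex is adjacent to every other vertex.
Each vertex needs a unique color.
Chromatic number = 9.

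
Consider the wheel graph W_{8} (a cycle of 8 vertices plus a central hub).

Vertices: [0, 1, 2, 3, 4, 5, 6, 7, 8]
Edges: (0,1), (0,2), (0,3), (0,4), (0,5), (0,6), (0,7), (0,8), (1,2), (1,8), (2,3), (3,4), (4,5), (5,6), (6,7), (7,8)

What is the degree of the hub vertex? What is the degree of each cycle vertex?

The hub connects to all 8 cycle vertices, so deg(hub) = 8.
Each cycle vertex connects to 2 neighbors on the cycle plus the hub, so deg(cycle vertex) = 3.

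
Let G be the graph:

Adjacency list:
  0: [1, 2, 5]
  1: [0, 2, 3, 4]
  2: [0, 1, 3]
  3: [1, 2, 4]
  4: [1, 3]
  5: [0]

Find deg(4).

Vertex 4 has neighbors [1, 3], so deg(4) = 2.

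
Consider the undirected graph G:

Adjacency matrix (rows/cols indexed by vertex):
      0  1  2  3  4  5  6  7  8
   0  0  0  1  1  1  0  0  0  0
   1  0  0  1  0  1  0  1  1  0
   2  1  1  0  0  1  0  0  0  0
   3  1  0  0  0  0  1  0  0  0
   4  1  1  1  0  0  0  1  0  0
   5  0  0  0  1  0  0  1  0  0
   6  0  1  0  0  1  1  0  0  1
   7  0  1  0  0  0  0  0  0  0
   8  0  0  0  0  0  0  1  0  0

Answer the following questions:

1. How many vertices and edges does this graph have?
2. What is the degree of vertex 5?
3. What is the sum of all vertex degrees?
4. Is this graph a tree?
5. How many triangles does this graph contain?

Count: 9 vertices, 12 edges.
Vertex 5 has neighbors [3, 6], degree = 2.
Handshaking lemma: 2 * 12 = 24.
A tree on 9 vertices has 8 edges. This graph has 12 edges (4 extra). Not a tree.
Number of triangles = 3.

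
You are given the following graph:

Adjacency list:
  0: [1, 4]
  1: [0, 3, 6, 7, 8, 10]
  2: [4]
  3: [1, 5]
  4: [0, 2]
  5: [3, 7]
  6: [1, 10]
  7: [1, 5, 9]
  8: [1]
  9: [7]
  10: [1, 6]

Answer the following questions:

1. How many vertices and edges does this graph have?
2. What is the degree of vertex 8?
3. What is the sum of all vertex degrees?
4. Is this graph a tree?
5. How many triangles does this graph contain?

Count: 11 vertices, 12 edges.
Vertex 8 has neighbors [1], degree = 1.
Handshaking lemma: 2 * 12 = 24.
A tree on 11 vertices has 10 edges. This graph has 12 edges (2 extra). Not a tree.
Number of triangles = 1.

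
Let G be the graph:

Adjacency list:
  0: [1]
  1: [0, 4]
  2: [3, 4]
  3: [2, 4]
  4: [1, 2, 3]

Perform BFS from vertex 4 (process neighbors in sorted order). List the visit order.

BFS from vertex 4 (neighbors processed in ascending order):
Visit order: 4, 1, 2, 3, 0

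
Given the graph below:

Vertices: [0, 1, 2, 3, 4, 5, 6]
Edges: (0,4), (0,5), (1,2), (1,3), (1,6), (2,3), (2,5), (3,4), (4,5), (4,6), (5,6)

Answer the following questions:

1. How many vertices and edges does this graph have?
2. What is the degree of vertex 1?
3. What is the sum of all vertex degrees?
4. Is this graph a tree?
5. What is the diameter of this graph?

Count: 7 vertices, 11 edges.
Vertex 1 has neighbors [2, 3, 6], degree = 3.
Handshaking lemma: 2 * 11 = 22.
A tree on 7 vertices has 6 edges. This graph has 11 edges (5 extra). Not a tree.
Diameter (longest shortest path) = 3.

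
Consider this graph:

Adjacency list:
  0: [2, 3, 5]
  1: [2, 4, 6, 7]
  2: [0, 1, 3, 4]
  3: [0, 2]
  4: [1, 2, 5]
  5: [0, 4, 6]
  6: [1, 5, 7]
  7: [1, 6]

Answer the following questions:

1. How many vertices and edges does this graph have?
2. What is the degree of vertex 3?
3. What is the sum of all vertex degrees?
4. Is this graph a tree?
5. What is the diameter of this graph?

Count: 8 vertices, 12 edges.
Vertex 3 has neighbors [0, 2], degree = 2.
Handshaking lemma: 2 * 12 = 24.
A tree on 8 vertices has 7 edges. This graph has 12 edges (5 extra). Not a tree.
Diameter (longest shortest path) = 3.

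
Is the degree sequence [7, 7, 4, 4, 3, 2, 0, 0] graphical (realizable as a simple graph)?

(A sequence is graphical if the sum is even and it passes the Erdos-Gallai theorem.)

Sum of degrees = 27. Sum is odd, so the sequence is NOT graphical.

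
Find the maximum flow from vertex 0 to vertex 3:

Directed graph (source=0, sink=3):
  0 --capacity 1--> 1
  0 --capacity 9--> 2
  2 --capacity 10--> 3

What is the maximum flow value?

Computing max flow:
  Flow on (0->2): 9/9
  Flow on (2->3): 9/10
Maximum flow = 9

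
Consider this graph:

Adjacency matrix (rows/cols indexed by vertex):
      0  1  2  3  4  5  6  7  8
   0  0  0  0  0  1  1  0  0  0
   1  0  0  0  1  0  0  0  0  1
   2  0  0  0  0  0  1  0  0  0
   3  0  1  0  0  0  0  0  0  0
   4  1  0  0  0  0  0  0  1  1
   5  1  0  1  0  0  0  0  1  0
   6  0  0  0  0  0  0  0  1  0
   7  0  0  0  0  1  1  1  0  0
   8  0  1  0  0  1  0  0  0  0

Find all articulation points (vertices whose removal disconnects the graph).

An articulation point is a vertex whose removal disconnects the graph.
Articulation points: [1, 4, 5, 7, 8]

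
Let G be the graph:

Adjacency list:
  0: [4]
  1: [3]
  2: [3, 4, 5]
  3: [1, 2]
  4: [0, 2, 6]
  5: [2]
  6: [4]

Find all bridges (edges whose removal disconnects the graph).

A bridge is an edge whose removal increases the number of connected components.
Bridges found: (0,4), (1,3), (2,3), (2,4), (2,5), (4,6)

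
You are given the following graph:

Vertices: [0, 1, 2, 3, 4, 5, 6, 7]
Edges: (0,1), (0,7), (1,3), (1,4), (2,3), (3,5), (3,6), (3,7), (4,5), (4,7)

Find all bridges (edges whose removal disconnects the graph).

A bridge is an edge whose removal increases the number of connected components.
Bridges found: (2,3), (3,6)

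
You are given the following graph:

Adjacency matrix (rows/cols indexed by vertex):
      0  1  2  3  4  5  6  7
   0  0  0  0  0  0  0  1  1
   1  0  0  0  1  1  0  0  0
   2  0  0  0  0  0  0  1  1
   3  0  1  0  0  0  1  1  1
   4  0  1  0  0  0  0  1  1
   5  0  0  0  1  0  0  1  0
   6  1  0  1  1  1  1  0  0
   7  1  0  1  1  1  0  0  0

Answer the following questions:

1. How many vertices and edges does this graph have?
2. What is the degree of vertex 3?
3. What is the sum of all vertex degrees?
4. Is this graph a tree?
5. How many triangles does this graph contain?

Count: 8 vertices, 12 edges.
Vertex 3 has neighbors [1, 5, 6, 7], degree = 4.
Handshaking lemma: 2 * 12 = 24.
A tree on 8 vertices has 7 edges. This graph has 12 edges (5 extra). Not a tree.
Number of triangles = 1.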